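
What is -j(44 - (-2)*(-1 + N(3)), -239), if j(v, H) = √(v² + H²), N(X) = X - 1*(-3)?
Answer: -√60037 ≈ -245.02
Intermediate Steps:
N(X) = 3 + X (N(X) = X + 3 = 3 + X)
j(v, H) = √(H² + v²)
-j(44 - (-2)*(-1 + N(3)), -239) = -√((-239)² + (44 - (-2)*(-1 + (3 + 3)))²) = -√(57121 + (44 - (-2)*(-1 + 6))²) = -√(57121 + (44 - (-2)*5)²) = -√(57121 + (44 - 1*(-10))²) = -√(57121 + (44 + 10)²) = -√(57121 + 54²) = -√(57121 + 2916) = -√60037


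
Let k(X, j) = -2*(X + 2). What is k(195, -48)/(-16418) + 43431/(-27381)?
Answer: -117043674/74923543 ≈ -1.5622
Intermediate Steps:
k(X, j) = -4 - 2*X (k(X, j) = -2*(2 + X) = -4 - 2*X)
k(195, -48)/(-16418) + 43431/(-27381) = (-4 - 2*195)/(-16418) + 43431/(-27381) = (-4 - 390)*(-1/16418) + 43431*(-1/27381) = -394*(-1/16418) - 14477/9127 = 197/8209 - 14477/9127 = -117043674/74923543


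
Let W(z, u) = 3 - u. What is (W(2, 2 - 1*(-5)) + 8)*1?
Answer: 4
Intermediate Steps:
(W(2, 2 - 1*(-5)) + 8)*1 = ((3 - (2 - 1*(-5))) + 8)*1 = ((3 - (2 + 5)) + 8)*1 = ((3 - 1*7) + 8)*1 = ((3 - 7) + 8)*1 = (-4 + 8)*1 = 4*1 = 4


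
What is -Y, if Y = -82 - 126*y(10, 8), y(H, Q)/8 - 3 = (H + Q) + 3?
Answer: 24274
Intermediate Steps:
y(H, Q) = 48 + 8*H + 8*Q (y(H, Q) = 24 + 8*((H + Q) + 3) = 24 + 8*(3 + H + Q) = 24 + (24 + 8*H + 8*Q) = 48 + 8*H + 8*Q)
Y = -24274 (Y = -82 - 126*(48 + 8*10 + 8*8) = -82 - 126*(48 + 80 + 64) = -82 - 126*192 = -82 - 24192 = -24274)
-Y = -1*(-24274) = 24274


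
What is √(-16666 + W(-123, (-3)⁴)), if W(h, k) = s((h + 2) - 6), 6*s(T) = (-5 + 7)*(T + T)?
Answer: 2*I*√37689/3 ≈ 129.42*I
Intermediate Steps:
s(T) = 2*T/3 (s(T) = ((-5 + 7)*(T + T))/6 = (2*(2*T))/6 = (4*T)/6 = 2*T/3)
W(h, k) = -8/3 + 2*h/3 (W(h, k) = 2*((h + 2) - 6)/3 = 2*((2 + h) - 6)/3 = 2*(-4 + h)/3 = -8/3 + 2*h/3)
√(-16666 + W(-123, (-3)⁴)) = √(-16666 + (-8/3 + (⅔)*(-123))) = √(-16666 + (-8/3 - 82)) = √(-16666 - 254/3) = √(-50252/3) = 2*I*√37689/3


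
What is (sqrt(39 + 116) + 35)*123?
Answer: 4305 + 123*sqrt(155) ≈ 5836.3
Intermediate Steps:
(sqrt(39 + 116) + 35)*123 = (sqrt(155) + 35)*123 = (35 + sqrt(155))*123 = 4305 + 123*sqrt(155)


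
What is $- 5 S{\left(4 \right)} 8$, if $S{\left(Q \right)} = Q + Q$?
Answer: $-320$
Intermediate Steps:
$S{\left(Q \right)} = 2 Q$
$- 5 S{\left(4 \right)} 8 = - 5 \cdot 2 \cdot 4 \cdot 8 = \left(-5\right) 8 \cdot 8 = \left(-40\right) 8 = -320$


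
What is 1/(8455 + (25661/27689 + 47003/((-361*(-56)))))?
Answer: 559760824/4734597995763 ≈ 0.00011823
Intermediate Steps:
1/(8455 + (25661/27689 + 47003/((-361*(-56))))) = 1/(8455 + (25661*(1/27689) + 47003/20216)) = 1/(8455 + (25661/27689 + 47003*(1/20216))) = 1/(8455 + (25661/27689 + 47003/20216)) = 1/(8455 + 1820228843/559760824) = 1/(4734597995763/559760824) = 559760824/4734597995763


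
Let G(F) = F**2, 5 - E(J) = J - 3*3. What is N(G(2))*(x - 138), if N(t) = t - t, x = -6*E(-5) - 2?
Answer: 0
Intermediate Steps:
E(J) = 14 - J (E(J) = 5 - (J - 3*3) = 5 - (J - 9) = 5 - (-9 + J) = 5 + (9 - J) = 14 - J)
x = -116 (x = -6*(14 - 1*(-5)) - 2 = -6*(14 + 5) - 2 = -6*19 - 2 = -114 - 2 = -116)
N(t) = 0
N(G(2))*(x - 138) = 0*(-116 - 138) = 0*(-254) = 0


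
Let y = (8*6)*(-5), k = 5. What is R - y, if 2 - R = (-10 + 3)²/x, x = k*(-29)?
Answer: 35139/145 ≈ 242.34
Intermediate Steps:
x = -145 (x = 5*(-29) = -145)
y = -240 (y = 48*(-5) = -240)
R = 339/145 (R = 2 - (-10 + 3)²/(-145) = 2 - (-7)²*(-1)/145 = 2 - 49*(-1)/145 = 2 - 1*(-49/145) = 2 + 49/145 = 339/145 ≈ 2.3379)
R - y = 339/145 - 1*(-240) = 339/145 + 240 = 35139/145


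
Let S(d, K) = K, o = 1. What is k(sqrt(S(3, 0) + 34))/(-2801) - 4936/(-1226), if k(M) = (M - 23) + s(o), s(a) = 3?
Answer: 6925128/1717013 - sqrt(34)/2801 ≈ 4.0312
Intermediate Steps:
k(M) = -20 + M (k(M) = (M - 23) + 3 = (-23 + M) + 3 = -20 + M)
k(sqrt(S(3, 0) + 34))/(-2801) - 4936/(-1226) = (-20 + sqrt(0 + 34))/(-2801) - 4936/(-1226) = (-20 + sqrt(34))*(-1/2801) - 4936*(-1/1226) = (20/2801 - sqrt(34)/2801) + 2468/613 = 6925128/1717013 - sqrt(34)/2801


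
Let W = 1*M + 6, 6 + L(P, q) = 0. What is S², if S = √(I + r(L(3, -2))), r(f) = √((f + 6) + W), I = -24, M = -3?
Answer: -24 + √3 ≈ -22.268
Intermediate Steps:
L(P, q) = -6 (L(P, q) = -6 + 0 = -6)
W = 3 (W = 1*(-3) + 6 = -3 + 6 = 3)
r(f) = √(9 + f) (r(f) = √((f + 6) + 3) = √((6 + f) + 3) = √(9 + f))
S = √(-24 + √3) (S = √(-24 + √(9 - 6)) = √(-24 + √3) ≈ 4.7189*I)
S² = (√(-24 + √3))² = -24 + √3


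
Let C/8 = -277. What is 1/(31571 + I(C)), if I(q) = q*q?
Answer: 1/4942227 ≈ 2.0234e-7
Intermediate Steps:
C = -2216 (C = 8*(-277) = -2216)
I(q) = q²
1/(31571 + I(C)) = 1/(31571 + (-2216)²) = 1/(31571 + 4910656) = 1/4942227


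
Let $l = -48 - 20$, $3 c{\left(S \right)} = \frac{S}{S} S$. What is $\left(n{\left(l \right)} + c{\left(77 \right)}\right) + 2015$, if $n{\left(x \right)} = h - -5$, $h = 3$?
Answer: $\frac{6146}{3} \approx 2048.7$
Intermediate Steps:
$c{\left(S \right)} = \frac{S}{3}$ ($c{\left(S \right)} = \frac{\frac{S}{S} S}{3} = \frac{1 S}{3} = \frac{S}{3}$)
$l = -68$
$n{\left(x \right)} = 8$ ($n{\left(x \right)} = 3 - -5 = 3 + 5 = 8$)
$\left(n{\left(l \right)} + c{\left(77 \right)}\right) + 2015 = \left(8 + \frac{1}{3} \cdot 77\right) + 2015 = \left(8 + \frac{77}{3}\right) + 2015 = \frac{101}{3} + 2015 = \frac{6146}{3}$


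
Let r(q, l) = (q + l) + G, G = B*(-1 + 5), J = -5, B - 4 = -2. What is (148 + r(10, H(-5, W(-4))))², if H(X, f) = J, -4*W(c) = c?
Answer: 25921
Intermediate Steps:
B = 2 (B = 4 - 2 = 2)
G = 8 (G = 2*(-1 + 5) = 2*4 = 8)
W(c) = -c/4
H(X, f) = -5
r(q, l) = 8 + l + q (r(q, l) = (q + l) + 8 = (l + q) + 8 = 8 + l + q)
(148 + r(10, H(-5, W(-4))))² = (148 + (8 - 5 + 10))² = (148 + 13)² = 161² = 25921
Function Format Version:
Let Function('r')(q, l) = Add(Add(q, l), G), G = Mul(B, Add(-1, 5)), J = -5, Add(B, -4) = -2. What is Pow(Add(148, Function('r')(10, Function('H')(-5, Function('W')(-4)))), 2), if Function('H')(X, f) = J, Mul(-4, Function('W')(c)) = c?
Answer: 25921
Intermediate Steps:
B = 2 (B = Add(4, -2) = 2)
G = 8 (G = Mul(2, Add(-1, 5)) = Mul(2, 4) = 8)
Function('W')(c) = Mul(Rational(-1, 4), c)
Function('H')(X, f) = -5
Function('r')(q, l) = Add(8, l, q) (Function('r')(q, l) = Add(Add(q, l), 8) = Add(Add(l, q), 8) = Add(8, l, q))
Pow(Add(148, Function('r')(10, Function('H')(-5, Function('W')(-4)))), 2) = Pow(Add(148, Add(8, -5, 10)), 2) = Pow(Add(148, 13), 2) = Pow(161, 2) = 25921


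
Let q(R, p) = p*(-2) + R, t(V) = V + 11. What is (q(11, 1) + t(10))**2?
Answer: 900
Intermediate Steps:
t(V) = 11 + V
q(R, p) = R - 2*p (q(R, p) = -2*p + R = R - 2*p)
(q(11, 1) + t(10))**2 = ((11 - 2*1) + (11 + 10))**2 = ((11 - 2) + 21)**2 = (9 + 21)**2 = 30**2 = 900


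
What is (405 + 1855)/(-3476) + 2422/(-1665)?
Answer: -3045443/1446885 ≈ -2.1048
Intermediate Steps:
(405 + 1855)/(-3476) + 2422/(-1665) = 2260*(-1/3476) + 2422*(-1/1665) = -565/869 - 2422/1665 = -3045443/1446885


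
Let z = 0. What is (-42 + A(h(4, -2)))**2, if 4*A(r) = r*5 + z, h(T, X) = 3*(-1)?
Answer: 33489/16 ≈ 2093.1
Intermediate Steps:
h(T, X) = -3
A(r) = 5*r/4 (A(r) = (r*5 + 0)/4 = (5*r + 0)/4 = (5*r)/4 = 5*r/4)
(-42 + A(h(4, -2)))**2 = (-42 + (5/4)*(-3))**2 = (-42 - 15/4)**2 = (-183/4)**2 = 33489/16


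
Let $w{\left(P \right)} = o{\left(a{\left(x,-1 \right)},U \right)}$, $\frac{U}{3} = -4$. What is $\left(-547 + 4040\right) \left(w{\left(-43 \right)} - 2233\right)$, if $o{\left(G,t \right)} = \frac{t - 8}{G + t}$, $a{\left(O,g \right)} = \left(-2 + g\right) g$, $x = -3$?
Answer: $- \frac{70128961}{9} \approx -7.7921 \cdot 10^{6}$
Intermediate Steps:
$U = -12$ ($U = 3 \left(-4\right) = -12$)
$a{\left(O,g \right)} = g \left(-2 + g\right)$
$o{\left(G,t \right)} = \frac{-8 + t}{G + t}$
$w{\left(P \right)} = \frac{20}{9}$ ($w{\left(P \right)} = \frac{-8 - 12}{- (-2 - 1) - 12} = \frac{1}{\left(-1\right) \left(-3\right) - 12} \left(-20\right) = \frac{1}{3 - 12} \left(-20\right) = \frac{1}{-9} \left(-20\right) = \left(- \frac{1}{9}\right) \left(-20\right) = \frac{20}{9}$)
$\left(-547 + 4040\right) \left(w{\left(-43 \right)} - 2233\right) = \left(-547 + 4040\right) \left(\frac{20}{9} - 2233\right) = 3493 \left(- \frac{20077}{9}\right) = - \frac{70128961}{9}$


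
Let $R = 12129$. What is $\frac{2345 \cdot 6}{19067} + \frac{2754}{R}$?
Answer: $\frac{74388516}{77087881} \approx 0.96498$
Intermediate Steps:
$\frac{2345 \cdot 6}{19067} + \frac{2754}{R} = \frac{2345 \cdot 6}{19067} + \frac{2754}{12129} = 14070 \cdot \frac{1}{19067} + 2754 \cdot \frac{1}{12129} = \frac{14070}{19067} + \frac{918}{4043} = \frac{74388516}{77087881}$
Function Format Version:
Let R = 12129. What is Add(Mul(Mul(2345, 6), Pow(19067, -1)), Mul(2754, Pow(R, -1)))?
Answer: Rational(74388516, 77087881) ≈ 0.96498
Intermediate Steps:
Add(Mul(Mul(2345, 6), Pow(19067, -1)), Mul(2754, Pow(R, -1))) = Add(Mul(Mul(2345, 6), Pow(19067, -1)), Mul(2754, Pow(12129, -1))) = Add(Mul(14070, Rational(1, 19067)), Mul(2754, Rational(1, 12129))) = Add(Rational(14070, 19067), Rational(918, 4043)) = Rational(74388516, 77087881)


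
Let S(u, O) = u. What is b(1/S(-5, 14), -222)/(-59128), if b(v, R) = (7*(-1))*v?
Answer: -7/295640 ≈ -2.3677e-5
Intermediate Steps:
b(v, R) = -7*v
b(1/S(-5, 14), -222)/(-59128) = -7/(-5)/(-59128) = -7*(-⅕)*(-1/59128) = (7/5)*(-1/59128) = -7/295640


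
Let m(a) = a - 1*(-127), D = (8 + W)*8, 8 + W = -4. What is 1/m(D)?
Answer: 1/95 ≈ 0.010526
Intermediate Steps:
W = -12 (W = -8 - 4 = -12)
D = -32 (D = (8 - 12)*8 = -4*8 = -32)
m(a) = 127 + a (m(a) = a + 127 = 127 + a)
1/m(D) = 1/(127 - 32) = 1/95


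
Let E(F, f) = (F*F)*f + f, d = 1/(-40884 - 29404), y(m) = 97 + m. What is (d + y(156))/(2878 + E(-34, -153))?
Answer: -17782863/12240163184 ≈ -0.0014528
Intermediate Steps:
d = -1/70288 (d = 1/(-70288) = -1/70288 ≈ -1.4227e-5)
E(F, f) = f + f*F² (E(F, f) = F²*f + f = f*F² + f = f + f*F²)
(d + y(156))/(2878 + E(-34, -153)) = (-1/70288 + (97 + 156))/(2878 - 153*(1 + (-34)²)) = (-1/70288 + 253)/(2878 - 153*(1 + 1156)) = 17782863/(70288*(2878 - 153*1157)) = 17782863/(70288*(2878 - 177021)) = (17782863/70288)/(-174143) = (17782863/70288)*(-1/174143) = -17782863/12240163184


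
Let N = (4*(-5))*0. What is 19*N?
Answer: 0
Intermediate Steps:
N = 0 (N = -20*0 = 0)
19*N = 19*0 = 0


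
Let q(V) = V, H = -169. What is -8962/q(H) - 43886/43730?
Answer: 192245763/3695185 ≈ 52.026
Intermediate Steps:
-8962/q(H) - 43886/43730 = -8962/(-169) - 43886/43730 = -8962*(-1/169) - 43886*1/43730 = 8962/169 - 21943/21865 = 192245763/3695185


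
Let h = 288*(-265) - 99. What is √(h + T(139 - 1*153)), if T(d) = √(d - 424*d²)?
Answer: √(-76419 + I*√83118) ≈ 0.5215 + 276.44*I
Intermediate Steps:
h = -76419 (h = -76320 - 99 = -76419)
√(h + T(139 - 1*153)) = √(-76419 + √((139 - 1*153)*(1 - 424*(139 - 1*153)))) = √(-76419 + √((139 - 153)*(1 - 424*(139 - 153)))) = √(-76419 + √(-14*(1 - 424*(-14)))) = √(-76419 + √(-14*(1 + 5936))) = √(-76419 + √(-14*5937)) = √(-76419 + √(-83118)) = √(-76419 + I*√83118)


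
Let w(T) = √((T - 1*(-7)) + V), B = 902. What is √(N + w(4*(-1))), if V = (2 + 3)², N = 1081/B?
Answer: √(975062 + 1627208*√7)/902 ≈ 2.5475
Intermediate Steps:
N = 1081/902 ≈ 1.1984
V = 25 (V = 5² = 25)
w(T) = √(32 + T) (w(T) = √((T - 1*(-7)) + 25) = √((T + 7) + 25) = √((7 + T) + 25) = √(32 + T))
√(N + w(4*(-1))) = √(1081/902 + √(32 + 4*(-1))) = √(1081/902 + √(32 - 4)) = √(1081/902 + √28) = √(1081/902 + 2*√7)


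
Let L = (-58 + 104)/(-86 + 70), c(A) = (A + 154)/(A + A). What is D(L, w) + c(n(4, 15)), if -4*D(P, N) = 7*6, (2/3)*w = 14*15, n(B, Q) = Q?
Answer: -73/15 ≈ -4.8667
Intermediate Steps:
c(A) = (154 + A)/(2*A) (c(A) = (154 + A)/((2*A)) = (154 + A)*(1/(2*A)) = (154 + A)/(2*A))
w = 315 (w = 3*(14*15)/2 = (3/2)*210 = 315)
L = -23/8 (L = 46/(-16) = 46*(-1/16) = -23/8 ≈ -2.8750)
D(P, N) = -21/2 (D(P, N) = -7*6/4 = -1/4*42 = -21/2)
D(L, w) + c(n(4, 15)) = -21/2 + (1/2)*(154 + 15)/15 = -21/2 + (1/2)*(1/15)*169 = -21/2 + 169/30 = -73/15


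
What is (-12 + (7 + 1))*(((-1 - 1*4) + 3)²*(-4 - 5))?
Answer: 144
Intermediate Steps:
(-12 + (7 + 1))*(((-1 - 1*4) + 3)²*(-4 - 5)) = (-12 + 8)*(((-1 - 4) + 3)²*(-9)) = -4*(-5 + 3)²*(-9) = -4*(-2)²*(-9) = -16*(-9) = -4*(-36) = 144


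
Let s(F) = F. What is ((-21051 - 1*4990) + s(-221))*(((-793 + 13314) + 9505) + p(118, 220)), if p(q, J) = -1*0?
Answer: -578446812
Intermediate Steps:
p(q, J) = 0
((-21051 - 1*4990) + s(-221))*(((-793 + 13314) + 9505) + p(118, 220)) = ((-21051 - 1*4990) - 221)*(((-793 + 13314) + 9505) + 0) = ((-21051 - 4990) - 221)*((12521 + 9505) + 0) = (-26041 - 221)*(22026 + 0) = -26262*22026 = -578446812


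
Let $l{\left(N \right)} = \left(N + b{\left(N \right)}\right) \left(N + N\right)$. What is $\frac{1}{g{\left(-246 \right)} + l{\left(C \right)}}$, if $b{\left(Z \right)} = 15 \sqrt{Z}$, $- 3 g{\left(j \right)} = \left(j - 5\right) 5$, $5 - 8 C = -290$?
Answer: $- \frac{5783712}{65029989955} + \frac{101952 \sqrt{590}}{13005997991} \approx 0.00010147$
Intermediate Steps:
$C = \frac{295}{8}$ ($C = \frac{5}{8} - - \frac{145}{4} = \frac{5}{8} + \frac{145}{4} = \frac{295}{8} \approx 36.875$)
$g{\left(j \right)} = \frac{25}{3} - \frac{5 j}{3}$ ($g{\left(j \right)} = - \frac{\left(j - 5\right) 5}{3} = - \frac{\left(-5 + j\right) 5}{3} = - \frac{-25 + 5 j}{3} = \frac{25}{3} - \frac{5 j}{3}$)
$l{\left(N \right)} = 2 N \left(N + 15 \sqrt{N}\right)$ ($l{\left(N \right)} = \left(N + 15 \sqrt{N}\right) \left(N + N\right) = \left(N + 15 \sqrt{N}\right) 2 N = 2 N \left(N + 15 \sqrt{N}\right)$)
$\frac{1}{g{\left(-246 \right)} + l{\left(C \right)}} = \frac{1}{\left(\frac{25}{3} - -410\right) + 2 \cdot \frac{295}{8} \left(\frac{295}{8} + 15 \sqrt{\frac{295}{8}}\right)} = \frac{1}{\left(\frac{25}{3} + 410\right) + 2 \cdot \frac{295}{8} \left(\frac{295}{8} + 15 \frac{\sqrt{590}}{4}\right)} = \frac{1}{\frac{1255}{3} + 2 \cdot \frac{295}{8} \left(\frac{295}{8} + \frac{15 \sqrt{590}}{4}\right)} = \frac{1}{\frac{1255}{3} + \left(\frac{87025}{32} + \frac{4425 \sqrt{590}}{16}\right)} = \frac{1}{\frac{301235}{96} + \frac{4425 \sqrt{590}}{16}}$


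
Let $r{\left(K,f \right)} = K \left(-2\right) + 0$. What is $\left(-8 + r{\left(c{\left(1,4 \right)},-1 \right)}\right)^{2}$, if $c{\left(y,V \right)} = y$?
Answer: $100$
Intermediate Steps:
$r{\left(K,f \right)} = - 2 K$ ($r{\left(K,f \right)} = - 2 K + 0 = - 2 K$)
$\left(-8 + r{\left(c{\left(1,4 \right)},-1 \right)}\right)^{2} = \left(-8 - 2\right)^{2} = \left(-10\right)^{2} = 100$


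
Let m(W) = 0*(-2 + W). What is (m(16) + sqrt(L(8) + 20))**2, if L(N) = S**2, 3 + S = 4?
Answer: 21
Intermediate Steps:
S = 1 (S = -3 + 4 = 1)
L(N) = 1 (L(N) = 1**2 = 1)
m(W) = 0
(m(16) + sqrt(L(8) + 20))**2 = (0 + sqrt(1 + 20))**2 = (0 + sqrt(21))**2 = (sqrt(21))**2 = 21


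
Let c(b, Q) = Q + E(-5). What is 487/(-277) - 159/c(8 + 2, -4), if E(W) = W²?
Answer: -18090/1939 ≈ -9.3295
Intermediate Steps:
c(b, Q) = 25 + Q (c(b, Q) = Q + (-5)² = Q + 25 = 25 + Q)
487/(-277) - 159/c(8 + 2, -4) = 487/(-277) - 159/(25 - 4) = 487*(-1/277) - 159/21 = -487/277 - 159*1/21 = -487/277 - 53/7 = -18090/1939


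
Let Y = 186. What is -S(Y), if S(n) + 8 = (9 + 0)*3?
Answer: -19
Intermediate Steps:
S(n) = 19 (S(n) = -8 + (9 + 0)*3 = -8 + 9*3 = -8 + 27 = 19)
-S(Y) = -1*19 = -19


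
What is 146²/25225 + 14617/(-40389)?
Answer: 492218099/1018812525 ≈ 0.48313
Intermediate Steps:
146²/25225 + 14617/(-40389) = 21316*(1/25225) + 14617*(-1/40389) = 21316/25225 - 14617/40389 = 492218099/1018812525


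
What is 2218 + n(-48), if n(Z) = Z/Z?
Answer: 2219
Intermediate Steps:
n(Z) = 1
2218 + n(-48) = 2218 + 1 = 2219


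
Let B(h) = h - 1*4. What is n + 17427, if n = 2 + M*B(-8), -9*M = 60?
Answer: 17509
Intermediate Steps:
B(h) = -4 + h (B(h) = h - 4 = -4 + h)
M = -20/3 (M = -1/9*60 = -20/3 ≈ -6.6667)
n = 82 (n = 2 - 20*(-4 - 8)/3 = 2 - 20/3*(-12) = 2 + 80 = 82)
n + 17427 = 82 + 17427 = 17509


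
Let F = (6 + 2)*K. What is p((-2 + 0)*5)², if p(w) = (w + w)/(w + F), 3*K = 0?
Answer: 4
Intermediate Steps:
K = 0 (K = (⅓)*0 = 0)
F = 0 (F = (6 + 2)*0 = 8*0 = 0)
p(w) = 2 (p(w) = (w + w)/(w + 0) = (2*w)/w = 2)
p((-2 + 0)*5)² = 2² = 4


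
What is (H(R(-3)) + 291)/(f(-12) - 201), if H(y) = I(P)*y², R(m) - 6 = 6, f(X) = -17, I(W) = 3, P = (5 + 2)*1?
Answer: -723/218 ≈ -3.3165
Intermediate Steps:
P = 7 (P = 7*1 = 7)
R(m) = 12 (R(m) = 6 + 6 = 12)
H(y) = 3*y²
(H(R(-3)) + 291)/(f(-12) - 201) = (3*12² + 291)/(-17 - 201) = (3*144 + 291)/(-218) = (432 + 291)*(-1/218) = 723*(-1/218) = -723/218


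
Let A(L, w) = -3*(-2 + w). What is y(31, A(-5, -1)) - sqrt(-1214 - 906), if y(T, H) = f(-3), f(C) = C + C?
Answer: -6 - 2*I*sqrt(530) ≈ -6.0 - 46.043*I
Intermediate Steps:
A(L, w) = 6 - 3*w
f(C) = 2*C
y(T, H) = -6 (y(T, H) = 2*(-3) = -6)
y(31, A(-5, -1)) - sqrt(-1214 - 906) = -6 - sqrt(-1214 - 906) = -6 - sqrt(-2120) = -6 - 2*I*sqrt(530)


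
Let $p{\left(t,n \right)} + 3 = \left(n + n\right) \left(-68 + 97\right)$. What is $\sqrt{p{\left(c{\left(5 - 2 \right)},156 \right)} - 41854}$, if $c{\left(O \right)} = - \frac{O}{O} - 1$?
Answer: $i \sqrt{32809} \approx 181.13 i$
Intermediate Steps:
$c{\left(O \right)} = -2$ ($c{\left(O \right)} = \left(-1\right) 1 - 1 = -1 - 1 = -2$)
$p{\left(t,n \right)} = -3 + 58 n$ ($p{\left(t,n \right)} = -3 + \left(n + n\right) \left(-68 + 97\right) = -3 + 2 n 29 = -3 + 58 n$)
$\sqrt{p{\left(c{\left(5 - 2 \right)},156 \right)} - 41854} = \sqrt{\left(-3 + 58 \cdot 156\right) - 41854} = \sqrt{\left(-3 + 9048\right) - 41854} = \sqrt{9045 - 41854} = \sqrt{-32809} = i \sqrt{32809}$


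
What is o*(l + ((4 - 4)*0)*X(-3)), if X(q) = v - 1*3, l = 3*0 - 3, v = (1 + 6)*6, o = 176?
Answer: -528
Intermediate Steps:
v = 42 (v = 7*6 = 42)
l = -3 (l = 0 - 3 = -3)
X(q) = 39 (X(q) = 42 - 1*3 = 42 - 3 = 39)
o*(l + ((4 - 4)*0)*X(-3)) = 176*(-3 + ((4 - 4)*0)*39) = 176*(-3 + (0*0)*39) = 176*(-3 + 0*39) = 176*(-3 + 0) = 176*(-3) = -528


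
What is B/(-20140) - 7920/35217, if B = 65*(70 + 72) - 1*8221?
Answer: -21671417/78807820 ≈ -0.27499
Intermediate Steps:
B = 1009 (B = 65*142 - 8221 = 9230 - 8221 = 1009)
B/(-20140) - 7920/35217 = 1009/(-20140) - 7920/35217 = 1009*(-1/20140) - 7920*1/35217 = -1009/20140 - 880/3913 = -21671417/78807820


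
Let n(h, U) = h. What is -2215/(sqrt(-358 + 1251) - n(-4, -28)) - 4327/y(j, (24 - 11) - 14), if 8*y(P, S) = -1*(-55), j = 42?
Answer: -29870932/48235 - 2215*sqrt(893)/877 ≈ -694.75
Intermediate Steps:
y(P, S) = 55/8 (y(P, S) = (-1*(-55))/8 = (1/8)*55 = 55/8)
-2215/(sqrt(-358 + 1251) - n(-4, -28)) - 4327/y(j, (24 - 11) - 14) = -2215/(sqrt(-358 + 1251) - 1*(-4)) - 4327/55/8 = -2215/(sqrt(893) + 4) - 4327*8/55 = -2215/(4 + sqrt(893)) - 34616/55 = -34616/55 - 2215/(4 + sqrt(893))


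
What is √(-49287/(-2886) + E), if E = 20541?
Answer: √19025349902/962 ≈ 143.38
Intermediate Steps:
√(-49287/(-2886) + E) = √(-49287/(-2886) + 20541) = √(-49287*(-1/2886) + 20541) = √(16429/962 + 20541) = √(19776871/962) = √19025349902/962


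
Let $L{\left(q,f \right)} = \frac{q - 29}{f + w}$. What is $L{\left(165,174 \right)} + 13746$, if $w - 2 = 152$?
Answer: $\frac{563603}{41} \approx 13746.0$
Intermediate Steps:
$w = 154$ ($w = 2 + 152 = 154$)
$L{\left(q,f \right)} = \frac{-29 + q}{154 + f}$ ($L{\left(q,f \right)} = \frac{q - 29}{f + 154} = \frac{-29 + q}{154 + f}$)
$L{\left(165,174 \right)} + 13746 = \frac{-29 + 165}{154 + 174} + 13746 = \frac{1}{328} \cdot 136 + 13746 = \frac{17}{41} + 13746 = \frac{563603}{41}$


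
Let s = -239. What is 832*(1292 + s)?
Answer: 876096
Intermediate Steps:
832*(1292 + s) = 832*(1292 - 239) = 832*1053 = 876096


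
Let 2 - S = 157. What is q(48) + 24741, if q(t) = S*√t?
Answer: 24741 - 620*√3 ≈ 23667.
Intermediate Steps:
S = -155 (S = 2 - 1*157 = 2 - 157 = -155)
q(t) = -155*√t
q(48) + 24741 = -620*√3 + 24741 = 24741 - 620*√3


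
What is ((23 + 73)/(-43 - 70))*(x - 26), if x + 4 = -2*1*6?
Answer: 4032/113 ≈ 35.681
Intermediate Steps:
x = -16 (x = -4 - 2*1*6 = -4 - 2*6 = -4 - 12 = -16)
((23 + 73)/(-43 - 70))*(x - 26) = ((23 + 73)/(-43 - 70))*(-16 - 26) = (96/(-113))*(-42) = (96*(-1/113))*(-42) = -96/113*(-42) = 4032/113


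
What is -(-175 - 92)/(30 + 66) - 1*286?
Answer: -9063/32 ≈ -283.22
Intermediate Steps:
-(-175 - 92)/(30 + 66) - 1*286 = -(-267)/96 - 286 = -1*(-89/32) - 286 = 89/32 - 286 = -9063/32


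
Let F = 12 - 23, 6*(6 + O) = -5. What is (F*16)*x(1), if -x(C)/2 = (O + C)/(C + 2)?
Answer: -6160/9 ≈ -684.44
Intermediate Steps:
O = -41/6 (O = -6 + (⅙)*(-5) = -6 - ⅚ = -41/6 ≈ -6.8333)
F = -11
x(C) = -2*(-41/6 + C)/(2 + C) (x(C) = -2*(-41/6 + C)/(C + 2) = -2*(-41/6 + C)/(2 + C))
(F*16)*x(1) = (-11*16)*((41 - 6*1)/(3*(2 + 1))) = -176*(41 - 6)/(3*3) = -176*35/(3*3) = -176*35/9 = -6160/9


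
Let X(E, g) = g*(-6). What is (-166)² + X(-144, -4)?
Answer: 27580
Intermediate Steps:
X(E, g) = -6*g
(-166)² + X(-144, -4) = (-166)² - 6*(-4) = 27556 + 24 = 27580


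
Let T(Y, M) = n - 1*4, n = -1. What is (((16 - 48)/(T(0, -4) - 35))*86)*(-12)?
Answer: -4128/5 ≈ -825.60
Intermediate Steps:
T(Y, M) = -5 (T(Y, M) = -1 - 1*4 = -1 - 4 = -5)
(((16 - 48)/(T(0, -4) - 35))*86)*(-12) = (((16 - 48)/(-5 - 35))*86)*(-12) = (-32/(-40)*86)*(-12) = (-32*(-1/40)*86)*(-12) = ((4/5)*86)*(-12) = (344/5)*(-12) = -4128/5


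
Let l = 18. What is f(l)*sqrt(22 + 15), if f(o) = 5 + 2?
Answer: 7*sqrt(37) ≈ 42.579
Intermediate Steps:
f(o) = 7
f(l)*sqrt(22 + 15) = 7*sqrt(22 + 15) = 7*sqrt(37)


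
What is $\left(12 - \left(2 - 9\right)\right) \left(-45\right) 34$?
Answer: $-29070$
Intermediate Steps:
$\left(12 - \left(2 - 9\right)\right) \left(-45\right) 34 = \left(12 - -7\right) \left(-45\right) 34 = \left(12 + 7\right) \left(-45\right) 34 = 19 \left(-45\right) 34 = \left(-855\right) 34 = -29070$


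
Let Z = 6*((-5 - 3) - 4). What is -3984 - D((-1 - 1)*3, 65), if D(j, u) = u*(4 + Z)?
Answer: 436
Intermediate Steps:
Z = -72 (Z = 6*(-8 - 4) = 6*(-12) = -72)
D(j, u) = -68*u (D(j, u) = u*(4 - 72) = u*(-68) = -68*u)
-3984 - D((-1 - 1)*3, 65) = -3984 - (-68)*65 = -3984 - 1*(-4420) = -3984 + 4420 = 436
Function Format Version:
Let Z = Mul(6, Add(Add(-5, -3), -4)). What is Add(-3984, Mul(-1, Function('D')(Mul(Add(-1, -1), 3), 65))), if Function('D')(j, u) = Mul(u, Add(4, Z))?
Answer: 436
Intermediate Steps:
Z = -72 (Z = Mul(6, Add(-8, -4)) = Mul(6, -12) = -72)
Function('D')(j, u) = Mul(-68, u) (Function('D')(j, u) = Mul(u, Add(4, -72)) = Mul(u, -68) = Mul(-68, u))
Add(-3984, Mul(-1, Function('D')(Mul(Add(-1, -1), 3), 65))) = Add(-3984, Mul(-1, Mul(-68, 65))) = Add(-3984, Mul(-1, -4420)) = Add(-3984, 4420) = 436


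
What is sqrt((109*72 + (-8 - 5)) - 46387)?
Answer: 2*I*sqrt(9638) ≈ 196.35*I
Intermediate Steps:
sqrt((109*72 + (-8 - 5)) - 46387) = sqrt((7848 - 13) - 46387) = sqrt(7835 - 46387) = sqrt(-38552) = 2*I*sqrt(9638)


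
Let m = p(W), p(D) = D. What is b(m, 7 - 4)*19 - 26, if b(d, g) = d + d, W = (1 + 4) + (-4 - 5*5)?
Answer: -938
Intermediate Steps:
W = -24 (W = 5 + (-4 - 25) = 5 - 29 = -24)
m = -24
b(d, g) = 2*d
b(m, 7 - 4)*19 - 26 = (2*(-24))*19 - 26 = -48*19 - 26 = -912 - 26 = -938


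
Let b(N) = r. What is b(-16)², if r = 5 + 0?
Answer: 25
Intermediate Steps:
r = 5
b(N) = 5
b(-16)² = 5² = 25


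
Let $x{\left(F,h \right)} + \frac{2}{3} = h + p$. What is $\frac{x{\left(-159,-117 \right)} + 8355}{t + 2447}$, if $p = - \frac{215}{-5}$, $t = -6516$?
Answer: $- \frac{24841}{12207} \approx -2.035$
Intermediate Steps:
$p = 43$ ($p = \left(-215\right) \left(- \frac{1}{5}\right) = 43$)
$x{\left(F,h \right)} = \frac{127}{3} + h$ ($x{\left(F,h \right)} = - \frac{2}{3} + \left(h + 43\right) = - \frac{2}{3} + \left(43 + h\right) = \frac{127}{3} + h$)
$\frac{x{\left(-159,-117 \right)} + 8355}{t + 2447} = \frac{\left(\frac{127}{3} - 117\right) + 8355}{-6516 + 2447} = \frac{- \frac{224}{3} + 8355}{-4069} = \frac{24841}{3} \left(- \frac{1}{4069}\right) = - \frac{24841}{12207}$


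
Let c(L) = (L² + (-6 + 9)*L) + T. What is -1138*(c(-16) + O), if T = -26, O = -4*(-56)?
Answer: -462028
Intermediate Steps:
O = 224
c(L) = -26 + L² + 3*L (c(L) = (L² + (-6 + 9)*L) - 26 = (L² + 3*L) - 26 = -26 + L² + 3*L)
-1138*(c(-16) + O) = -1138*((-26 + (-16)² + 3*(-16)) + 224) = -1138*((-26 + 256 - 48) + 224) = -1138*(182 + 224) = -1138*406 = -462028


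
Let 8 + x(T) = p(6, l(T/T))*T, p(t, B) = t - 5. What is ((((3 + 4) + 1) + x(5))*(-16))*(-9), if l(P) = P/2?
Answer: 720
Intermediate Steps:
l(P) = P/2 (l(P) = P*(½) = P/2)
p(t, B) = -5 + t
x(T) = -8 + T (x(T) = -8 + (-5 + 6)*T = -8 + 1*T = -8 + T)
((((3 + 4) + 1) + x(5))*(-16))*(-9) = ((((3 + 4) + 1) + (-8 + 5))*(-16))*(-9) = (((7 + 1) - 3)*(-16))*(-9) = ((8 - 3)*(-16))*(-9) = (5*(-16))*(-9) = -80*(-9) = 720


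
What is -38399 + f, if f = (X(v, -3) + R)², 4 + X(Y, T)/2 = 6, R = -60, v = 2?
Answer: -35263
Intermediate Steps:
X(Y, T) = 4 (X(Y, T) = -8 + 2*6 = -8 + 12 = 4)
f = 3136 (f = (4 - 60)² = (-56)² = 3136)
-38399 + f = -38399 + 3136 = -35263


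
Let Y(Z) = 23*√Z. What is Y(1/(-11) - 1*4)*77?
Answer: 483*I*√55 ≈ 3582.0*I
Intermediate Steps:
Y(1/(-11) - 1*4)*77 = (23*√(1/(-11) - 1*4))*77 = (23*√(-1/11 - 4))*77 = (23*√(-45/11))*77 = (23*(3*I*√55/11))*77 = (69*I*√55/11)*77 = 483*I*√55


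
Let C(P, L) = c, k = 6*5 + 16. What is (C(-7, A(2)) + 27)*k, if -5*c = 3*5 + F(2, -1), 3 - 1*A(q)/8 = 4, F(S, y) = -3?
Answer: 5658/5 ≈ 1131.6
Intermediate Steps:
A(q) = -8 (A(q) = 24 - 8*4 = 24 - 32 = -8)
c = -12/5 (c = -(3*5 - 3)/5 = -(15 - 3)/5 = -⅕*12 = -12/5 ≈ -2.4000)
k = 46 (k = 30 + 16 = 46)
C(P, L) = -12/5
(C(-7, A(2)) + 27)*k = (-12/5 + 27)*46 = (123/5)*46 = 5658/5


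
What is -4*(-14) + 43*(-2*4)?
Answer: -288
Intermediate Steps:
-4*(-14) + 43*(-2*4) = 56 + 43*(-8) = 56 - 344 = -288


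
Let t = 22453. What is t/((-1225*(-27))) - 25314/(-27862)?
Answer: 731423018/460767825 ≈ 1.5874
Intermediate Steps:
t/((-1225*(-27))) - 25314/(-27862) = 22453/((-1225*(-27))) - 25314/(-27862) = 22453/33075 - 25314*(-1/27862) = 22453*(1/33075) + 12657/13931 = 22453/33075 + 12657/13931 = 731423018/460767825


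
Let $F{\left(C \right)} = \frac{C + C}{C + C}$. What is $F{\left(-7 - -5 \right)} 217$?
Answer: $217$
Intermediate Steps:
$F{\left(C \right)} = 1$ ($F{\left(C \right)} = \frac{2 C}{2 C} = 2 C \frac{1}{2 C} = 1$)
$F{\left(-7 - -5 \right)} 217 = 1 \cdot 217 = 217$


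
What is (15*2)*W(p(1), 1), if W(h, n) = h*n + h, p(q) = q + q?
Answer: 120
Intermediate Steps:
p(q) = 2*q
W(h, n) = h + h*n
(15*2)*W(p(1), 1) = (15*2)*((2*1)*(1 + 1)) = 30*(2*2) = 30*4 = 120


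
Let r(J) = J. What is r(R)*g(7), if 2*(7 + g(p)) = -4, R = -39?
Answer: 351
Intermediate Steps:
g(p) = -9 (g(p) = -7 + (½)*(-4) = -7 - 2 = -9)
r(R)*g(7) = -39*(-9) = 351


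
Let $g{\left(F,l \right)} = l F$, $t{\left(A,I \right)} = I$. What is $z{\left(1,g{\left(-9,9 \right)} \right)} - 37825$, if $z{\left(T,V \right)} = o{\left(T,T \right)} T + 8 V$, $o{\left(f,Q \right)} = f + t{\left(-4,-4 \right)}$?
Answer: $-38476$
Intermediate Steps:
$g{\left(F,l \right)} = F l$
$o{\left(f,Q \right)} = -4 + f$ ($o{\left(f,Q \right)} = f - 4 = -4 + f$)
$z{\left(T,V \right)} = 8 V + T \left(-4 + T\right)$ ($z{\left(T,V \right)} = \left(-4 + T\right) T + 8 V = T \left(-4 + T\right) + 8 V = 8 V + T \left(-4 + T\right)$)
$z{\left(1,g{\left(-9,9 \right)} \right)} - 37825 = \left(8 \left(\left(-9\right) 9\right) + 1 \left(-4 + 1\right)\right) - 37825 = \left(8 \left(-81\right) + 1 \left(-3\right)\right) - 37825 = \left(-648 - 3\right) - 37825 = -651 - 37825 = -38476$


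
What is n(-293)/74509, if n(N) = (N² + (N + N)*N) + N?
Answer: 257254/74509 ≈ 3.4527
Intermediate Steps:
n(N) = N + 3*N² (n(N) = (N² + (2*N)*N) + N = (N² + 2*N²) + N = 3*N² + N = N + 3*N²)
n(-293)/74509 = -293*(1 + 3*(-293))/74509 = -293*(1 - 879)*(1/74509) = -293*(-878)*(1/74509) = 257254*(1/74509) = 257254/74509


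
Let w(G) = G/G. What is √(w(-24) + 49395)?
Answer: 2*√12349 ≈ 222.25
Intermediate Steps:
w(G) = 1
√(w(-24) + 49395) = √(1 + 49395) = √49396 = 2*√12349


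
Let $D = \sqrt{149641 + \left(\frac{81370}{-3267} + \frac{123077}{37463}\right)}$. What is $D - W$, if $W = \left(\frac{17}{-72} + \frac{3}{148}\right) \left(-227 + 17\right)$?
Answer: $- \frac{20125}{444} + \frac{\sqrt{2058085157640094590}}{3708837} \approx 341.48$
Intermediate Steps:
$D = \frac{\sqrt{2058085157640094590}}{3708837}$ ($D = \sqrt{149641 + \left(81370 \left(- \frac{1}{3267}\right) + 123077 \cdot \frac{1}{37463}\right)} = \sqrt{149641 + \left(- \frac{81370}{3267} + \frac{123077}{37463}\right)} = \sqrt{149641 - \frac{2646271751}{122391621}} = \sqrt{\frac{18312158286310}{122391621}} = \frac{\sqrt{2058085157640094590}}{3708837} \approx 386.81$)
$W = \frac{20125}{444}$ ($W = \left(17 \left(- \frac{1}{72}\right) + 3 \cdot \frac{1}{148}\right) \left(-210\right) = \left(- \frac{17}{72} + \frac{3}{148}\right) \left(-210\right) = \left(- \frac{575}{2664}\right) \left(-210\right) = \frac{20125}{444} \approx 45.327$)
$D - W = \frac{\sqrt{2058085157640094590}}{3708837} - \frac{20125}{444} = - \frac{20125}{444} + \frac{\sqrt{2058085157640094590}}{3708837}$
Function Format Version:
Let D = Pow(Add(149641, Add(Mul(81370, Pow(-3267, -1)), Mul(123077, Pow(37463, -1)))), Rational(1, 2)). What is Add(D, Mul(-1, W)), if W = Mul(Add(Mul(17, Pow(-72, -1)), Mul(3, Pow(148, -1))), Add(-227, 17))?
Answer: Add(Rational(-20125, 444), Mul(Rational(1, 3708837), Pow(2058085157640094590, Rational(1, 2)))) ≈ 341.48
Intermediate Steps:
D = Mul(Rational(1, 3708837), Pow(2058085157640094590, Rational(1, 2))) (D = Pow(Add(149641, Add(Mul(81370, Rational(-1, 3267)), Mul(123077, Rational(1, 37463)))), Rational(1, 2)) = Pow(Add(149641, Add(Rational(-81370, 3267), Rational(123077, 37463))), Rational(1, 2)) = Pow(Add(149641, Rational(-2646271751, 122391621)), Rational(1, 2)) = Pow(Rational(18312158286310, 122391621), Rational(1, 2)) = Mul(Rational(1, 3708837), Pow(2058085157640094590, Rational(1, 2))) ≈ 386.81)
W = Rational(20125, 444) (W = Mul(Add(Mul(17, Rational(-1, 72)), Mul(3, Rational(1, 148))), -210) = Mul(Add(Rational(-17, 72), Rational(3, 148)), -210) = Mul(Rational(-575, 2664), -210) = Rational(20125, 444) ≈ 45.327)
Add(D, Mul(-1, W)) = Add(Mul(Rational(1, 3708837), Pow(2058085157640094590, Rational(1, 2))), Mul(-1, Rational(20125, 444))) = Add(Mul(Rational(1, 3708837), Pow(2058085157640094590, Rational(1, 2))), Rational(-20125, 444)) = Add(Rational(-20125, 444), Mul(Rational(1, 3708837), Pow(2058085157640094590, Rational(1, 2))))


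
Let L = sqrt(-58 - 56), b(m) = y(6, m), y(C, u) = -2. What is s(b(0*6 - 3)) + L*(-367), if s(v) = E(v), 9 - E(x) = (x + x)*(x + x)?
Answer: -7 - 367*I*sqrt(114) ≈ -7.0 - 3918.5*I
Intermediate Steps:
E(x) = 9 - 4*x**2 (E(x) = 9 - (x + x)*(x + x) = 9 - 2*x*2*x = 9 - 4*x**2)
b(m) = -2
L = I*sqrt(114) (L = sqrt(-114) = I*sqrt(114) ≈ 10.677*I)
s(v) = 9 - 4*v**2
s(b(0*6 - 3)) + L*(-367) = (9 - 4*(-2)**2) + (I*sqrt(114))*(-367) = (9 - 4*4) - 367*I*sqrt(114) = (9 - 16) - 367*I*sqrt(114) = -7 - 367*I*sqrt(114)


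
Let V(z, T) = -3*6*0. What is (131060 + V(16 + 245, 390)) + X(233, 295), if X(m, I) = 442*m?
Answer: 234046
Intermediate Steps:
V(z, T) = 0 (V(z, T) = -18*0 = 0)
(131060 + V(16 + 245, 390)) + X(233, 295) = (131060 + 0) + 442*233 = 131060 + 102986 = 234046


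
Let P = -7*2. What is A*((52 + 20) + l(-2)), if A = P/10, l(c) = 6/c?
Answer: -483/5 ≈ -96.600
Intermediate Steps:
P = -14
A = -7/5 (A = -14/10 = -14*⅒ = -7/5 ≈ -1.4000)
A*((52 + 20) + l(-2)) = -7*((52 + 20) + 6/(-2))/5 = -7*(72 + 6*(-½))/5 = -7*(72 - 3)/5 = -7/5*69 = -483/5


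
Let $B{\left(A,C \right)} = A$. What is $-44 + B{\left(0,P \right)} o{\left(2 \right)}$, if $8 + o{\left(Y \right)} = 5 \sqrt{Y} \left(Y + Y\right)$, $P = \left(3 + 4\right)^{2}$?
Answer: $-44$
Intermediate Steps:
$P = 49$ ($P = 7^{2} = 49$)
$o{\left(Y \right)} = -8 + 10 Y^{\frac{3}{2}}$ ($o{\left(Y \right)} = -8 + 5 \sqrt{Y} \left(Y + Y\right) = -8 + 5 \sqrt{Y} 2 Y = -8 + 10 Y^{\frac{3}{2}}$)
$-44 + B{\left(0,P \right)} o{\left(2 \right)} = -44 + 0 \left(-8 + 10 \cdot 2^{\frac{3}{2}}\right) = -44 + 0 \left(-8 + 10 \cdot 2 \sqrt{2}\right) = -44 + 0 \left(-8 + 20 \sqrt{2}\right) = -44 + 0 = -44$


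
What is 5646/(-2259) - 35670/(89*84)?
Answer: -6821557/938238 ≈ -7.2706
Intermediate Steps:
5646/(-2259) - 35670/(89*84) = 5646*(-1/2259) - 35670/7476 = -1882/753 - 35670*1/7476 = -1882/753 - 5945/1246 = -6821557/938238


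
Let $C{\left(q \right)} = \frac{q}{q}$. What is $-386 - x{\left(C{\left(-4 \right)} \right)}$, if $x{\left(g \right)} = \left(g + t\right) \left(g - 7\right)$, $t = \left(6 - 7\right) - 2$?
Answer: $-398$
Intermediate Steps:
$t = -3$ ($t = -1 - 2 = -3$)
$C{\left(q \right)} = 1$
$x{\left(g \right)} = \left(-7 + g\right) \left(-3 + g\right)$ ($x{\left(g \right)} = \left(g - 3\right) \left(g - 7\right) = \left(-3 + g\right) \left(-7 + g\right) = \left(-7 + g\right) \left(-3 + g\right)$)
$-386 - x{\left(C{\left(-4 \right)} \right)} = -386 - \left(21 + 1^{2} - 10\right) = -386 - \left(21 + 1 - 10\right) = -386 - 12 = -398$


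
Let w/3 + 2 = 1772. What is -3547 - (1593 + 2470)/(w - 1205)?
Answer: -14564498/4105 ≈ -3548.0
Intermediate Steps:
w = 5310 (w = -6 + 3*1772 = -6 + 5316 = 5310)
-3547 - (1593 + 2470)/(w - 1205) = -3547 - (1593 + 2470)/(5310 - 1205) = -3547 - 4063/4105 = -14564498/4105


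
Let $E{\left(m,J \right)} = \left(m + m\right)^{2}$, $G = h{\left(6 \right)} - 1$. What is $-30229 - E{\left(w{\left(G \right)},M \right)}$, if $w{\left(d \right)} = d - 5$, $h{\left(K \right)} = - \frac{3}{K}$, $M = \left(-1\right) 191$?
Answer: $-30398$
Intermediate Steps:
$M = -191$
$G = - \frac{3}{2}$ ($G = - \frac{3}{6} - 1 = \left(-3\right) \frac{1}{6} - 1 = - \frac{1}{2} - 1 = - \frac{3}{2} \approx -1.5$)
$w{\left(d \right)} = -5 + d$
$E{\left(m,J \right)} = 4 m^{2}$ ($E{\left(m,J \right)} = \left(2 m\right)^{2} = 4 m^{2}$)
$-30229 - E{\left(w{\left(G \right)},M \right)} = -30229 - 4 \left(-5 - \frac{3}{2}\right)^{2} = -30229 - 4 \left(- \frac{13}{2}\right)^{2} = -30229 - 4 \cdot \frac{169}{4} = -30229 - 169 = -30398$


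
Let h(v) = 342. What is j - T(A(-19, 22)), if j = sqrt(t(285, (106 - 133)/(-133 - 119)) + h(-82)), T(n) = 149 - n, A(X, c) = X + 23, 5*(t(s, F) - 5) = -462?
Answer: -145 + sqrt(6365)/5 ≈ -129.04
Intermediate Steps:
t(s, F) = -437/5 (t(s, F) = 5 + (1/5)*(-462) = 5 - 462/5 = -437/5)
A(X, c) = 23 + X
j = sqrt(6365)/5 (j = sqrt(-437/5 + 342) = sqrt(1273/5) = sqrt(6365)/5 ≈ 15.956)
j - T(A(-19, 22)) = sqrt(6365)/5 - (149 - (23 - 19)) = sqrt(6365)/5 - (149 - 1*4) = sqrt(6365)/5 - (149 - 4) = sqrt(6365)/5 - 1*145 = sqrt(6365)/5 - 145 = -145 + sqrt(6365)/5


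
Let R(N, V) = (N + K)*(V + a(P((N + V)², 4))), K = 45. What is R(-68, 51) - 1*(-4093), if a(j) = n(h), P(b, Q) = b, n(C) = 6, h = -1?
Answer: 2782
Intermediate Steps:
a(j) = 6
R(N, V) = (6 + V)*(45 + N) (R(N, V) = (N + 45)*(V + 6) = (45 + N)*(6 + V) = (6 + V)*(45 + N))
R(-68, 51) - 1*(-4093) = (270 + 6*(-68) + 45*51 - 68*51) - 1*(-4093) = (270 - 408 + 2295 - 3468) + 4093 = -1311 + 4093 = 2782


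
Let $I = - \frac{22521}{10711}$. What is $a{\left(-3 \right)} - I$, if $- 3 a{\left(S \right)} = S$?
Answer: $\frac{33232}{10711} \approx 3.1026$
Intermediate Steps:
$a{\left(S \right)} = - \frac{S}{3}$
$I = - \frac{22521}{10711}$ ($I = \left(-22521\right) \frac{1}{10711} = - \frac{22521}{10711} \approx -2.1026$)
$a{\left(-3 \right)} - I = \left(- \frac{1}{3}\right) \left(-3\right) - - \frac{22521}{10711} = 1 + \frac{22521}{10711} = \frac{33232}{10711}$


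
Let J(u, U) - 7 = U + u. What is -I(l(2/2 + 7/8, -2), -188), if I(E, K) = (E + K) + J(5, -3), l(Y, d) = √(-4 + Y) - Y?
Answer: 1447/8 - I*√34/4 ≈ 180.88 - 1.4577*I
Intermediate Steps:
J(u, U) = 7 + U + u (J(u, U) = 7 + (U + u) = 7 + U + u)
I(E, K) = 9 + E + K (I(E, K) = (E + K) + (7 - 3 + 5) = (E + K) + 9 = 9 + E + K)
-I(l(2/2 + 7/8, -2), -188) = -(9 + (√(-4 + (2/2 + 7/8)) - (2/2 + 7/8)) - 188) = -(9 + (√(-4 + (2*(½) + 7*(⅛))) - (2*(½) + 7*(⅛))) - 188) = -(9 + (√(-4 + (1 + 7/8)) - (1 + 7/8)) - 188) = -(9 + (√(-4 + 15/8) - 1*15/8) - 188) = -(9 + (√(-17/8) - 15/8) - 188) = -(9 + (I*√34/4 - 15/8) - 188) = -(9 + (-15/8 + I*√34/4) - 188) = -(-1447/8 + I*√34/4) = 1447/8 - I*√34/4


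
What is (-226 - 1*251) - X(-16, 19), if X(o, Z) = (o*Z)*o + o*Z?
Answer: -5037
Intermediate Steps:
X(o, Z) = Z*o + Z*o² (X(o, Z) = (Z*o)*o + Z*o = Z*o² + Z*o = Z*o + Z*o²)
(-226 - 1*251) - X(-16, 19) = (-226 - 1*251) - 19*(-16)*(1 - 16) = (-226 - 251) - 19*(-16)*(-15) = -477 - 1*4560 = -477 - 4560 = -5037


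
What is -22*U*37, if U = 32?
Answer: -26048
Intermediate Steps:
-22*U*37 = -22*32*37 = -704*37 = -26048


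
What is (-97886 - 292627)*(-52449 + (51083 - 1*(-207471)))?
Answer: -80486681865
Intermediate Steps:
(-97886 - 292627)*(-52449 + (51083 - 1*(-207471))) = -390513*(-52449 + (51083 + 207471)) = -390513*(-52449 + 258554) = -390513*206105 = -80486681865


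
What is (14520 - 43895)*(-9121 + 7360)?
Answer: 51729375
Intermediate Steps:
(14520 - 43895)*(-9121 + 7360) = -29375*(-1761) = 51729375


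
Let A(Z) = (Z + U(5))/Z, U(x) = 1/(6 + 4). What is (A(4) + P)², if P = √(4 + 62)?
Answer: 107281/1600 + 41*√66/20 ≈ 83.705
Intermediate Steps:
U(x) = ⅒ (U(x) = 1/10 = ⅒)
P = √66 ≈ 8.1240
A(Z) = (⅒ + Z)/Z (A(Z) = (Z + ⅒)/Z = (⅒ + Z)/Z)
(A(4) + P)² = ((⅒ + 4)/4 + √66)² = ((¼)*(41/10) + √66)² = (41/40 + √66)²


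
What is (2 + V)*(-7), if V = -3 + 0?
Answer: 7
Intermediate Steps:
V = -3
(2 + V)*(-7) = (2 - 3)*(-7) = -1*(-7) = 7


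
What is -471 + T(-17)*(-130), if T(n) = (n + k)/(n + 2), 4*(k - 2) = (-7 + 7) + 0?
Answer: -601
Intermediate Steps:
k = 2 (k = 2 + ((-7 + 7) + 0)/4 = 2 + (0 + 0)/4 = 2 + (1/4)*0 = 2 + 0 = 2)
T(n) = 1 (T(n) = (n + 2)/(n + 2) = (2 + n)/(2 + n) = 1)
-471 + T(-17)*(-130) = -471 + 1*(-130) = -471 - 130 = -601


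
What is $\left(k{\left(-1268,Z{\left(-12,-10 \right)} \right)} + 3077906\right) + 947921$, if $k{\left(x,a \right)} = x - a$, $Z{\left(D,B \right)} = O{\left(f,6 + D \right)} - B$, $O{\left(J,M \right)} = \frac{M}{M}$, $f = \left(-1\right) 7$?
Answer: $4024548$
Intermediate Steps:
$f = -7$
$O{\left(J,M \right)} = 1$
$Z{\left(D,B \right)} = 1 - B$
$\left(k{\left(-1268,Z{\left(-12,-10 \right)} \right)} + 3077906\right) + 947921 = \left(\left(-1268 - \left(1 - -10\right)\right) + 3077906\right) + 947921 = \left(\left(-1268 - \left(1 + 10\right)\right) + 3077906\right) + 947921 = \left(\left(-1268 - 11\right) + 3077906\right) + 947921 = \left(-1279 + 3077906\right) + 947921 = 3076627 + 947921 = 4024548$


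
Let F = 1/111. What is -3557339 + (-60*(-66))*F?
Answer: -131620223/37 ≈ -3.5573e+6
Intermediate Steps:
F = 1/111 ≈ 0.0090090
-3557339 + (-60*(-66))*F = -3557339 - 60*(-66)*(1/111) = -3557339 + 3960*(1/111) = -3557339 + 1320/37 = -131620223/37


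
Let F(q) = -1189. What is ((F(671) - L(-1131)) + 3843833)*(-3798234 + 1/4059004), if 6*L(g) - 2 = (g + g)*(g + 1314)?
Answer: -45229391623997581810/3044253 ≈ -1.4857e+13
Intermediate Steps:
L(g) = ⅓ + g*(1314 + g)/3 (L(g) = ⅓ + ((g + g)*(g + 1314))/6 = ⅓ + ((2*g)*(1314 + g))/6 = ⅓ + (2*g*(1314 + g))/6 = ⅓ + g*(1314 + g)/3)
((F(671) - L(-1131)) + 3843833)*(-3798234 + 1/4059004) = ((-1189 - (⅓ + 438*(-1131) + (⅓)*(-1131)²)) + 3843833)*(-3798234 + 1/4059004) = ((-1189 - (⅓ - 495378 + (⅓)*1279161)) + 3843833)*(-3798234 + 1/4059004) = ((-1189 - (⅓ - 495378 + 426387)) + 3843833)*(-15417046998935/4059004) = ((-1189 - 1*(-206972/3)) + 3843833)*(-15417046998935/4059004) = ((-1189 + 206972/3) + 3843833)*(-15417046998935/4059004) = (203405/3 + 3843833)*(-15417046998935/4059004) = (11734904/3)*(-15417046998935/4059004) = -45229391623997581810/3044253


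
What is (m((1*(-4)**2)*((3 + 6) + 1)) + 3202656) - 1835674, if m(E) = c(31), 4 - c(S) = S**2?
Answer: 1366025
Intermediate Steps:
c(S) = 4 - S**2
m(E) = -957 (m(E) = 4 - 1*31**2 = 4 - 1*961 = 4 - 961 = -957)
(m((1*(-4)**2)*((3 + 6) + 1)) + 3202656) - 1835674 = (-957 + 3202656) - 1835674 = 3201699 - 1835674 = 1366025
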